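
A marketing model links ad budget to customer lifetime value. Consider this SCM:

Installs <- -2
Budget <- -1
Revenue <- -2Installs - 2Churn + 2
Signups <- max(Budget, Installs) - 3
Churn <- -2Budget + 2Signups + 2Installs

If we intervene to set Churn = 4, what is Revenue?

-2

Intervening sets Churn = 4 and removes its equation (Churn <- -2Budget + 2Signups + 2Installs).
Revenue = -2Installs - 2Churn + 2  [with Installs=-2, Churn=4]  = -2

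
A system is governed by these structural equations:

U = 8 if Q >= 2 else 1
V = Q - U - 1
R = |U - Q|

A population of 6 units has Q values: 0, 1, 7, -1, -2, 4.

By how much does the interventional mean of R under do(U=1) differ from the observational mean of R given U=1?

do(U=1) breaks U's dependence on Q. With U=1 fixed, R across the units is 1, 0, 6, 2, 3, 3, mean 2.5.
Conditioning on U=1 selects the 4 unit(s) with Q ∈ {0, 1, -1, -2}. Their R values: 1, 0, 2, 3. Mean = 1.5.
Difference = 2.5 − 1.5 = 1.

1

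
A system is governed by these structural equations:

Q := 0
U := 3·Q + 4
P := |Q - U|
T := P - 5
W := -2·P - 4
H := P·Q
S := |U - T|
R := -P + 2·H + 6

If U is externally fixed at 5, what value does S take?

5

Under do(U=5), the mechanism U := 3·Q + 4 is discarded; U is fixed at 5.
P = |Q - U|  [with Q=0, U=5]  = 5
T = P - 5  [with P=5]  = 0
S = |U - T|  [with U=5, T=0]  = 5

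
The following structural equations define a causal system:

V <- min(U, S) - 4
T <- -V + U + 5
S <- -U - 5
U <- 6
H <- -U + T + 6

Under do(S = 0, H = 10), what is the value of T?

The joint intervention fixes S = 0, H = 10, removing each variable's own equation.
V = min(U, S) - 4  [with U=6, S=0]  = -4
T = -V + U + 5  [with V=-4, U=6]  = 15

15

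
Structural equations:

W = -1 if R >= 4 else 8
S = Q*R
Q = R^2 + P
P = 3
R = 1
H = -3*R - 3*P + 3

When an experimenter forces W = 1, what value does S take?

Intervening sets W = 1 and removes its equation (W = -1 if R >= 4 else 8).
No directed path runs from W to S, so S keeps its natural value.
Q = R^2 + P  [with R=1, P=3]  = 4
S = Q*R  [with Q=4, R=1]  = 4

4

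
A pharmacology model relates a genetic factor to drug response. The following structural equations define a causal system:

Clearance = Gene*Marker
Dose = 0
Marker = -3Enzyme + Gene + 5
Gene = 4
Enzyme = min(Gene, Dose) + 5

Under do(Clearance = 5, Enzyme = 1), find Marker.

Under do(Clearance = 5, Enzyme = 1), each intervened variable's structural equation is replaced by its fixed value.
Marker = -3Enzyme + Gene + 5  [with Enzyme=1, Gene=4]  = 6

6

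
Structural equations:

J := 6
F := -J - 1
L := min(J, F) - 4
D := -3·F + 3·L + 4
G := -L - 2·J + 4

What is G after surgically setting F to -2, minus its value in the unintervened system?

-5

do(F=-2) replaces the equation F := -J - 1 with the constant F = -2.
L = min(J, F) - 4  [with J=6, F=-2]  = -6
G = -L - 2·J + 4  [with L=-6, J=6]  = -2
Without intervention: F = -J - 1  [with J=6]  = -7; L = min(J, F) - 4  [with J=6, F=-7]  = -11; G = -L - 2·J + 4  [with L=-11, J=6]  = 3.
Change = -2 − 3 = -5.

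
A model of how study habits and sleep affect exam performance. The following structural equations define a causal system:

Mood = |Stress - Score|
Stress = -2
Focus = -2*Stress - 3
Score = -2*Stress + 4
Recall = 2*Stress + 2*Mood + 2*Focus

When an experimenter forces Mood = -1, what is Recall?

Intervening sets Mood = -1 and removes its equation (Mood = |Stress - Score|).
Focus = -2*Stress - 3  [with Stress=-2]  = 1
Recall = 2*Stress + 2*Mood + 2*Focus  [with Stress=-2, Mood=-1, Focus=1]  = -4

-4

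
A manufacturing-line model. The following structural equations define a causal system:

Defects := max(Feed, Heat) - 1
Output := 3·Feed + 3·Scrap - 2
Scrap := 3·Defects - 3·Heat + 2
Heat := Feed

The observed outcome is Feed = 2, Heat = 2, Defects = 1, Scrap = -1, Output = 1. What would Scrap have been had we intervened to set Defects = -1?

The intervention breaks the incoming arrows to Defects: Defects := max(Feed, Heat) - 1 no longer applies, and Defects = -1.
Heat = Feed  [with Feed=2]  = 2
Scrap = 3·Defects - 3·Heat + 2  [with Defects=-1, Heat=2]  = -7

-7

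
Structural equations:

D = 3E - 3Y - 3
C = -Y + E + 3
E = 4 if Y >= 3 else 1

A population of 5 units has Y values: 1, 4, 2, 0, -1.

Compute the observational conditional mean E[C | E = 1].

3.5

Observing E=1 restricts to units where E's equation naturally yields 1: Y ∈ {1, 2, 0, -1}. In that subpopulation C = 3, 2, 4, 5, mean 3.5.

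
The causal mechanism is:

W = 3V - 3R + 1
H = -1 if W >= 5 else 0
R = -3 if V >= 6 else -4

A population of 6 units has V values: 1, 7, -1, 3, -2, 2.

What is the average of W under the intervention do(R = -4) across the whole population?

18

Under do(R=-4), R's equation is replaced by R=-4 for every unit. Per-unit W: 16, 34, 10, 22, 7, 19. Mean = 18.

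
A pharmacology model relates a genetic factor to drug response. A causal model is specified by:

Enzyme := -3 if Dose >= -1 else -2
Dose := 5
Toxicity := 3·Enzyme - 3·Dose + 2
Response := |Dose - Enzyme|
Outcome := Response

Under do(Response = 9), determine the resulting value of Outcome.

do(Response=9) replaces the equation Response := |Dose - Enzyme| with the constant Response = 9.
Outcome = Response  [with Response=9]  = 9

9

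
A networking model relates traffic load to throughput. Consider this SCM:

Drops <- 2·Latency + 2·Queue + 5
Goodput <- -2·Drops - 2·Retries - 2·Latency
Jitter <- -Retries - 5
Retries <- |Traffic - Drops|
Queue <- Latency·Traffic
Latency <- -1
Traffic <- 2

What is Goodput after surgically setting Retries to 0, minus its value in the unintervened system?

Under do(Retries=0), the mechanism Retries <- |Traffic - Drops| is discarded; Retries is fixed at 0.
Queue = Latency·Traffic  [with Latency=-1, Traffic=2]  = -2
Drops = 2·Latency + 2·Queue + 5  [with Latency=-1, Queue=-2]  = -1
Goodput = -2·Drops - 2·Retries - 2·Latency  [with Drops=-1, Retries=0, Latency=-1]  = 4
Without intervention: Queue = Latency·Traffic  [with Latency=-1, Traffic=2]  = -2; Drops = 2·Latency + 2·Queue + 5  [with Latency=-1, Queue=-2]  = -1; Retries = |Traffic - Drops|  [with Traffic=2, Drops=-1]  = 3; Goodput = -2·Drops - 2·Retries - 2·Latency  [with Drops=-1, Retries=3, Latency=-1]  = -2.
Change = 4 − (-2) = 6.

6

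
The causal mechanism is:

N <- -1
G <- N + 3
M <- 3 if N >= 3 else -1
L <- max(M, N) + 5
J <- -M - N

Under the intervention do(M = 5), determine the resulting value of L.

10

The intervention breaks the incoming arrows to M: M <- 3 if N >= 3 else -1 no longer applies, and M = 5.
L = max(M, N) + 5  [with M=5, N=-1]  = 10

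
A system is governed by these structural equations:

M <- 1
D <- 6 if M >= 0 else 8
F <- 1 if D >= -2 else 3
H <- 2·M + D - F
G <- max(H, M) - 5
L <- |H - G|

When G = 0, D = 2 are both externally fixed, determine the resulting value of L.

The joint intervention fixes G = 0, D = 2, removing each variable's own equation.
F = 1 if D >= -2 else 3  [with D=2]  = 1
H = 2·M + D - F  [with M=1, D=2, F=1]  = 3
L = |H - G|  [with H=3, G=0]  = 3

3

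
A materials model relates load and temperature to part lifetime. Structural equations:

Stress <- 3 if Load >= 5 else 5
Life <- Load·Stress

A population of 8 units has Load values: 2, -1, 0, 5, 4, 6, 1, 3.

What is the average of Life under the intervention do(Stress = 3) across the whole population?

Every unit gets Stress=3 under the intervention. Life values become 6, -3, 0, 15, 12, 18, 3, 9; E[Life|do(Stress=3)] = 7.5.

7.5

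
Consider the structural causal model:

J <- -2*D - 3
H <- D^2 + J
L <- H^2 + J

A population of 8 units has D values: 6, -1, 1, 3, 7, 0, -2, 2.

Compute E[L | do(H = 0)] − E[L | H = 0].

do(H=0) breaks H's dependence on D. With H=0 fixed, L across the units is -15, -1, -5, -9, -17, -3, 1, -7, mean -7.
Conditioning on H=0 selects the 2 unit(s) with D ∈ {-1, 3}. Their L values: -1, -9. Mean = -5.
Difference = -7 − (-5) = -2.

-2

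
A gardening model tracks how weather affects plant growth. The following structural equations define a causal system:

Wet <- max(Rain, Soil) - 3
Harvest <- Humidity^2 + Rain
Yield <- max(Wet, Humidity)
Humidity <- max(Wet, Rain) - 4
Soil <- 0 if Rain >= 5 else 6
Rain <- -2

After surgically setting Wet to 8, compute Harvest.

14

The intervention breaks the incoming arrows to Wet: Wet <- max(Rain, Soil) - 3 no longer applies, and Wet = 8.
Humidity = max(Wet, Rain) - 4  [with Wet=8, Rain=-2]  = 4
Harvest = Humidity^2 + Rain  [with Humidity=4, Rain=-2]  = 14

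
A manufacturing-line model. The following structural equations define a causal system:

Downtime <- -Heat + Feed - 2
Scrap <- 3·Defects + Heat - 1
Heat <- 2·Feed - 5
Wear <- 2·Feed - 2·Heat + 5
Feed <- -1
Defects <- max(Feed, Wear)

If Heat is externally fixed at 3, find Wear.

The intervention breaks the incoming arrows to Heat: Heat <- 2·Feed - 5 no longer applies, and Heat = 3.
Wear = 2·Feed - 2·Heat + 5  [with Feed=-1, Heat=3]  = -3

-3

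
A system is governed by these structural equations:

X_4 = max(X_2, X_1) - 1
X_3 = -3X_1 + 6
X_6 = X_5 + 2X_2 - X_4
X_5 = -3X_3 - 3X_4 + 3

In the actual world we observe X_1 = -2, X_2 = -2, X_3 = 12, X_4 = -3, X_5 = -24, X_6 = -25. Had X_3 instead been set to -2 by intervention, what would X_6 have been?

17

The intervention breaks the incoming arrows to X_3: X_3 = -3X_1 + 6 no longer applies, and X_3 = -2.
X_4 = max(X_2, X_1) - 1  [with X_2=-2, X_1=-2]  = -3
X_5 = -3X_3 - 3X_4 + 3  [with X_3=-2, X_4=-3]  = 18
X_6 = X_5 + 2X_2 - X_4  [with X_5=18, X_2=-2, X_4=-3]  = 17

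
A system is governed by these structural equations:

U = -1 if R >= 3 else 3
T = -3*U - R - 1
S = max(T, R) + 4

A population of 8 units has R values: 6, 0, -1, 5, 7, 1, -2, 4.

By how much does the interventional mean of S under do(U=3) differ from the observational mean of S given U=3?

3

Every unit gets U=3 under the intervention. S values become 10, 4, 3, 9, 11, 5, 2, 8; E[S|do(U=3)] = 6.5.
Conditioning on U=3 selects the 4 unit(s) with R ∈ {0, -1, 1, -2}. Their S values: 4, 3, 5, 2. Mean = 3.5.
Difference = 6.5 − 3.5 = 3.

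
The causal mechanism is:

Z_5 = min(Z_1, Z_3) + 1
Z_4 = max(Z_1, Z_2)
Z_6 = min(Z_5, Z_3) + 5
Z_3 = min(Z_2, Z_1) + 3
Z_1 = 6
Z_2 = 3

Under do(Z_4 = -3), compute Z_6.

11

Under do(Z_4=-3), the mechanism Z_4 = max(Z_1, Z_2) is discarded; Z_4 is fixed at -3.
Since Z_6 is not a descendant of the intervened variable, it is unaffected.
Z_3 = min(Z_2, Z_1) + 3  [with Z_2=3, Z_1=6]  = 6
Z_5 = min(Z_1, Z_3) + 1  [with Z_1=6, Z_3=6]  = 7
Z_6 = min(Z_5, Z_3) + 5  [with Z_5=7, Z_3=6]  = 11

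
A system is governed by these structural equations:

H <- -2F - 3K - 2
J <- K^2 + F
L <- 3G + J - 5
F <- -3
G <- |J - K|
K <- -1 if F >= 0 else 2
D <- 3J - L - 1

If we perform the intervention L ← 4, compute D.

-2

Intervening sets L = 4 and removes its equation (L <- 3G + J - 5).
K = -1 if F >= 0 else 2  [with F=-3]  = 2
J = K^2 + F  [with K=2, F=-3]  = 1
D = 3J - L - 1  [with J=1, L=4]  = -2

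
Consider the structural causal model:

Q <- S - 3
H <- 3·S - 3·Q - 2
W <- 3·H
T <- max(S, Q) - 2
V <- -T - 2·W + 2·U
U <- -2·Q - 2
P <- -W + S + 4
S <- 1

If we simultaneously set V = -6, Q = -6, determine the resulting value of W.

57

Under do(V = -6, Q = -6), each intervened variable's structural equation is replaced by its fixed value.
H = 3·S - 3·Q - 2  [with S=1, Q=-6]  = 19
W = 3·H  [with H=19]  = 57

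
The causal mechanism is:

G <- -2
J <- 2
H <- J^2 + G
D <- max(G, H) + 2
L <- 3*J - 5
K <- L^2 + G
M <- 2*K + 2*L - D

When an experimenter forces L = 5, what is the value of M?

52

Under do(L=5), the mechanism L <- 3*J - 5 is discarded; L is fixed at 5.
H = J^2 + G  [with J=2, G=-2]  = 2
D = max(G, H) + 2  [with G=-2, H=2]  = 4
K = L^2 + G  [with L=5, G=-2]  = 23
M = 2*K + 2*L - D  [with K=23, L=5, D=4]  = 52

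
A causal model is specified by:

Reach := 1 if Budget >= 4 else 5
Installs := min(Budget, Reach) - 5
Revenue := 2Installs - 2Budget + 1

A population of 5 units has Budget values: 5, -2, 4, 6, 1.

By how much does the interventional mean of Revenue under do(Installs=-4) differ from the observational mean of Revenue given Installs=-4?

2.4

The intervention sets Installs=-4 in all 5 units regardless of Budget. Recomputing Revenue per unit gives -17, -3, -15, -19, -9; average -12.6.
E[Revenue|Installs=-4] averages over only the 4 units with Installs=-4 (Budget = 5, 4, 6, 1): Revenue = -17, -15, -19, -9, mean -15.
Difference = -12.6 − (-15) = 2.4.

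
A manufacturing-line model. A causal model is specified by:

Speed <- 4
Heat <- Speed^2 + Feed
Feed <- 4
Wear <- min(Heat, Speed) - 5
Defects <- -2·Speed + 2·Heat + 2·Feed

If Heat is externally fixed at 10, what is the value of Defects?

20

do(Heat=10) replaces the equation Heat <- Speed^2 + Feed with the constant Heat = 10.
Defects = -2·Speed + 2·Heat + 2·Feed  [with Speed=4, Heat=10, Feed=4]  = 20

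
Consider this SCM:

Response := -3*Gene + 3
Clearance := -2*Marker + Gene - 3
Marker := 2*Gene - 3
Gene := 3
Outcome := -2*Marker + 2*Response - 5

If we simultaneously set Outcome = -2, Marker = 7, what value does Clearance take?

-14

Setting Outcome = -2, Marker = 7 by intervention discards those variables' equations.
Clearance = -2*Marker + Gene - 3  [with Marker=7, Gene=3]  = -14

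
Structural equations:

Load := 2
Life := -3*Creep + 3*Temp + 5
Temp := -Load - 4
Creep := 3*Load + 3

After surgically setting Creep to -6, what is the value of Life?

The intervention breaks the incoming arrows to Creep: Creep := 3*Load + 3 no longer applies, and Creep = -6.
Temp = -Load - 4  [with Load=2]  = -6
Life = -3*Creep + 3*Temp + 5  [with Creep=-6, Temp=-6]  = 5

5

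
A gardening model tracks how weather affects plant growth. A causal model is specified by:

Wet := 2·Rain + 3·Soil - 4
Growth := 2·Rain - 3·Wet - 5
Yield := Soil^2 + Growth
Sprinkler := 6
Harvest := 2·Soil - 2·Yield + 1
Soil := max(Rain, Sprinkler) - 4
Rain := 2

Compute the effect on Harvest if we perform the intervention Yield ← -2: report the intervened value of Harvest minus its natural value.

-26

Intervening sets Yield = -2 and removes its equation (Yield := Soil^2 + Growth).
Soil = max(Rain, Sprinkler) - 4  [with Rain=2, Sprinkler=6]  = 2
Harvest = 2·Soil - 2·Yield + 1  [with Soil=2, Yield=-2]  = 9
Without intervention: Soil = max(Rain, Sprinkler) - 4  [with Rain=2, Sprinkler=6]  = 2; Wet = 2·Rain + 3·Soil - 4  [with Rain=2, Soil=2]  = 6; Growth = 2·Rain - 3·Wet - 5  [with Rain=2, Wet=6]  = -19; Yield = Soil^2 + Growth  [with Soil=2, Growth=-19]  = -15; Harvest = 2·Soil - 2·Yield + 1  [with Soil=2, Yield=-15]  = 35.
Change = 9 − 35 = -26.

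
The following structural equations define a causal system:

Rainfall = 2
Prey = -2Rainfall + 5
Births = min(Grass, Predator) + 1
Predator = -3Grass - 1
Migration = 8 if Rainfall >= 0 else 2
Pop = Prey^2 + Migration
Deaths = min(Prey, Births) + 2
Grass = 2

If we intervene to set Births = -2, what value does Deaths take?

0

The intervention breaks the incoming arrows to Births: Births = min(Grass, Predator) + 1 no longer applies, and Births = -2.
Prey = -2Rainfall + 5  [with Rainfall=2]  = 1
Deaths = min(Prey, Births) + 2  [with Prey=1, Births=-2]  = 0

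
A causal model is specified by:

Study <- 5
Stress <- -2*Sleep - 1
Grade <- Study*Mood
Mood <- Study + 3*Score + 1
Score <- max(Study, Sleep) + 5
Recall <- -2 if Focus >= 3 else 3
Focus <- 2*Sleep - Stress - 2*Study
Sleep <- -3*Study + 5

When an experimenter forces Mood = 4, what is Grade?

20

Intervening sets Mood = 4 and removes its equation (Mood <- Study + 3*Score + 1).
Grade = Study*Mood  [with Study=5, Mood=4]  = 20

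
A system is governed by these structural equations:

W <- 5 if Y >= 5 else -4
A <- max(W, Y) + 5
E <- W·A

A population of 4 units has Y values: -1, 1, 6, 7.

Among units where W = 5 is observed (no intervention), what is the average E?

Conditioning on W=5 selects the 2 unit(s) with Y ∈ {6, 7}. Their E values: 55, 60. Mean = 57.5.

57.5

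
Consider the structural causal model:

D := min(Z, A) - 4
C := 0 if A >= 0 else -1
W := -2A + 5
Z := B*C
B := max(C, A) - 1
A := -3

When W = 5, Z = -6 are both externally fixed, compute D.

Setting W = 5, Z = -6 by intervention discards those variables' equations.
D = min(Z, A) - 4  [with Z=-6, A=-3]  = -10

-10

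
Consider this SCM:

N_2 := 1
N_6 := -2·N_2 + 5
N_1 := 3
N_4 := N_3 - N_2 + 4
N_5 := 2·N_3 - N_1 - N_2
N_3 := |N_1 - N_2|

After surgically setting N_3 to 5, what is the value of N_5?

do(N_3=5) replaces the equation N_3 := |N_1 - N_2| with the constant N_3 = 5.
N_5 = 2·N_3 - N_1 - N_2  [with N_3=5, N_1=3, N_2=1]  = 6

6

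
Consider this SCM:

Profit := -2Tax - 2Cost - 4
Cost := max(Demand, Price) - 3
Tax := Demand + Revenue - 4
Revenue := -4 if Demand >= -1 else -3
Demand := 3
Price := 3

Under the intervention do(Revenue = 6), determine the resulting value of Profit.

-14

Under do(Revenue=6), the mechanism Revenue := -4 if Demand >= -1 else -3 is discarded; Revenue is fixed at 6.
Cost = max(Demand, Price) - 3  [with Demand=3, Price=3]  = 0
Tax = Demand + Revenue - 4  [with Demand=3, Revenue=6]  = 5
Profit = -2Tax - 2Cost - 4  [with Tax=5, Cost=0]  = -14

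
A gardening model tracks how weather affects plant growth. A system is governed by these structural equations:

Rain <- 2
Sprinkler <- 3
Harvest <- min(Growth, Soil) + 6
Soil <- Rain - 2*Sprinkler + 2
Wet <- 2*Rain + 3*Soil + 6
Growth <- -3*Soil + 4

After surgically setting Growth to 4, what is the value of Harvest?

The intervention breaks the incoming arrows to Growth: Growth <- -3*Soil + 4 no longer applies, and Growth = 4.
Soil = Rain - 2*Sprinkler + 2  [with Rain=2, Sprinkler=3]  = -2
Harvest = min(Growth, Soil) + 6  [with Growth=4, Soil=-2]  = 4

4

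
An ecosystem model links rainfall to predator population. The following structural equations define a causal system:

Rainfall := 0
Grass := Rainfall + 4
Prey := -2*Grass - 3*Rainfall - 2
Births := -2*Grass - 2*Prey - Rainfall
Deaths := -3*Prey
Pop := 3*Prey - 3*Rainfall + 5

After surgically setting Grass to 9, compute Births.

Under do(Grass=9), the mechanism Grass := Rainfall + 4 is discarded; Grass is fixed at 9.
Prey = -2*Grass - 3*Rainfall - 2  [with Grass=9, Rainfall=0]  = -20
Births = -2*Grass - 2*Prey - Rainfall  [with Grass=9, Prey=-20, Rainfall=0]  = 22

22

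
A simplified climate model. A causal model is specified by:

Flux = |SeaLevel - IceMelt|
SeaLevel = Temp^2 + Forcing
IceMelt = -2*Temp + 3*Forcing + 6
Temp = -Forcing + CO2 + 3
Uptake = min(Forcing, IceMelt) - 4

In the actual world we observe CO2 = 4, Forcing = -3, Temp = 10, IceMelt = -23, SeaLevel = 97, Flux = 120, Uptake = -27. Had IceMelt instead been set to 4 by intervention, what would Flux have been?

Under do(IceMelt=4), the mechanism IceMelt = -2*Temp + 3*Forcing + 6 is discarded; IceMelt is fixed at 4.
Temp = -Forcing + CO2 + 3  [with Forcing=-3, CO2=4]  = 10
SeaLevel = Temp^2 + Forcing  [with Temp=10, Forcing=-3]  = 97
Flux = |SeaLevel - IceMelt|  [with SeaLevel=97, IceMelt=4]  = 93

93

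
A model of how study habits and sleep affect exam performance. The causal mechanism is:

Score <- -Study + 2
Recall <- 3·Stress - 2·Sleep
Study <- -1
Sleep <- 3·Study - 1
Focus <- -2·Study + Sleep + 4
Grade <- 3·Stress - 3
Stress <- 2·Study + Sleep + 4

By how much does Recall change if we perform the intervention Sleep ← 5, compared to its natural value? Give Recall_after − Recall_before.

9

Under do(Sleep=5), the mechanism Sleep <- 3·Study - 1 is discarded; Sleep is fixed at 5.
Stress = 2·Study + Sleep + 4  [with Study=-1, Sleep=5]  = 7
Recall = 3·Stress - 2·Sleep  [with Stress=7, Sleep=5]  = 11
Without intervention: Sleep = 3·Study - 1  [with Study=-1]  = -4; Stress = 2·Study + Sleep + 4  [with Study=-1, Sleep=-4]  = -2; Recall = 3·Stress - 2·Sleep  [with Stress=-2, Sleep=-4]  = 2.
Change = 11 − 2 = 9.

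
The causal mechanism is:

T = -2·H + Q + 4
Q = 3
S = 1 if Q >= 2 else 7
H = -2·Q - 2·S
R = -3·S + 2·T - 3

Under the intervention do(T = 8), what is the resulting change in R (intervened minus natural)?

Intervening sets T = 8 and removes its equation (T = -2·H + Q + 4).
S = 1 if Q >= 2 else 7  [with Q=3]  = 1
R = -3·S + 2·T - 3  [with S=1, T=8]  = 10
Without intervention: S = 1 if Q >= 2 else 7  [with Q=3]  = 1; H = -2·Q - 2·S  [with Q=3, S=1]  = -8; T = -2·H + Q + 4  [with H=-8, Q=3]  = 23; R = -3·S + 2·T - 3  [with S=1, T=23]  = 40.
Change = 10 − 40 = -30.

-30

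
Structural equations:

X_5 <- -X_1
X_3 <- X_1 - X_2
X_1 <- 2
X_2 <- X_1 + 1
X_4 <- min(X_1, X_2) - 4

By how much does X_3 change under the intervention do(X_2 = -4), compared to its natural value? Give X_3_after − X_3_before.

7

The intervention breaks the incoming arrows to X_2: X_2 <- X_1 + 1 no longer applies, and X_2 = -4.
X_3 = X_1 - X_2  [with X_1=2, X_2=-4]  = 6
Without intervention: X_2 = X_1 + 1  [with X_1=2]  = 3; X_3 = X_1 - X_2  [with X_1=2, X_2=3]  = -1.
Change = 6 − (-1) = 7.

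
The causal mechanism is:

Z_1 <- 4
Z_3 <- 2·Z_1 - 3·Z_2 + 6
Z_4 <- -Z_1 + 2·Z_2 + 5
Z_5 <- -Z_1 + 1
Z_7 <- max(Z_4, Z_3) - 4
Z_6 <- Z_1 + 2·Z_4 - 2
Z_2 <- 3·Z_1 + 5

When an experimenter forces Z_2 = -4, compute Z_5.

do(Z_2=-4) replaces the equation Z_2 <- 3·Z_1 + 5 with the constant Z_2 = -4.
Since Z_5 is not a descendant of the intervened variable, it is unaffected.
Z_5 = -Z_1 + 1  [with Z_1=4]  = -3

-3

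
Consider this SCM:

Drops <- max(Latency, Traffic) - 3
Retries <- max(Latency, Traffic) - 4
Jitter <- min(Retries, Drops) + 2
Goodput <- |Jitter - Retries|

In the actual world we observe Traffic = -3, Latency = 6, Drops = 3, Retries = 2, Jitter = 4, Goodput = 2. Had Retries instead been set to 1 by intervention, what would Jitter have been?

3

Intervening sets Retries = 1 and removes its equation (Retries <- max(Latency, Traffic) - 4).
Drops = max(Latency, Traffic) - 3  [with Latency=6, Traffic=-3]  = 3
Jitter = min(Retries, Drops) + 2  [with Retries=1, Drops=3]  = 3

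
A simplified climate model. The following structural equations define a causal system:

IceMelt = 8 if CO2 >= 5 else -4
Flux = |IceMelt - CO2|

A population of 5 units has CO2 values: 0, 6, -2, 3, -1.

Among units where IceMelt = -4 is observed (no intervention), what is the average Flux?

4

Conditioning on IceMelt=-4 selects the 4 unit(s) with CO2 ∈ {0, -2, 3, -1}. Their Flux values: 4, 2, 7, 3. Mean = 4.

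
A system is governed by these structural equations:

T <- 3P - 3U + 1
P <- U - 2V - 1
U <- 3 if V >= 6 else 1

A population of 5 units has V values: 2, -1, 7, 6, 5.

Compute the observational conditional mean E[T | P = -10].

Observing P=-10 restricts to units where P's equation naturally yields -10: V ∈ {6, 5}. In that subpopulation T = -38, -32, mean -35.

-35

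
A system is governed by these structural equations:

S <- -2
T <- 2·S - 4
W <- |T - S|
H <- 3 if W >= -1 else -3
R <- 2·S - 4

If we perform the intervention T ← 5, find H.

Under do(T=5), the mechanism T <- 2·S - 4 is discarded; T is fixed at 5.
W = |T - S|  [with T=5, S=-2]  = 7
H = 3 if W >= -1 else -3  [with W=7]  = 3

3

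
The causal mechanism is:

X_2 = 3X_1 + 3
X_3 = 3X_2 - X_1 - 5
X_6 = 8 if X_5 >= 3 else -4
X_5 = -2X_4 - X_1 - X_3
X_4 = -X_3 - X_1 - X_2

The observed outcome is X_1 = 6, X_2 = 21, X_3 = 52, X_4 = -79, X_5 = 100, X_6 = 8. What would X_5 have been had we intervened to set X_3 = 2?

do(X_3=2) replaces the equation X_3 = 3X_2 - X_1 - 5 with the constant X_3 = 2.
X_2 = 3X_1 + 3  [with X_1=6]  = 21
X_4 = -X_3 - X_1 - X_2  [with X_3=2, X_1=6, X_2=21]  = -29
X_5 = -2X_4 - X_1 - X_3  [with X_4=-29, X_1=6, X_3=2]  = 50

50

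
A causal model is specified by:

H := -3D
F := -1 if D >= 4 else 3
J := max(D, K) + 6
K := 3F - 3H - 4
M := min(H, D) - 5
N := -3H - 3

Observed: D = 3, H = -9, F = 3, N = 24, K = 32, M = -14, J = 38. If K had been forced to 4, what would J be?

10

Under do(K=4), the mechanism K := 3F - 3H - 4 is discarded; K is fixed at 4.
J = max(D, K) + 6  [with D=3, K=4]  = 10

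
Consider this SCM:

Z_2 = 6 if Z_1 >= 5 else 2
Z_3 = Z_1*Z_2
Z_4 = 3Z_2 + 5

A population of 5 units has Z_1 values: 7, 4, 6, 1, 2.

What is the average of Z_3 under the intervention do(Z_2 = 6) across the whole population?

24

The intervention sets Z_2=6 in all 5 units regardless of Z_1. Recomputing Z_3 per unit gives 42, 24, 36, 6, 12; average 24.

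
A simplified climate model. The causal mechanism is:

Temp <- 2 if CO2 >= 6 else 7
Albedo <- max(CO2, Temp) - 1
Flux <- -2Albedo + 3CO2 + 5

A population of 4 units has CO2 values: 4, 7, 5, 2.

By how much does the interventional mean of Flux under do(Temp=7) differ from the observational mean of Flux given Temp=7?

2.5

do(Temp=7) breaks Temp's dependence on CO2. With Temp=7 fixed, Flux across the units is 5, 14, 8, -1, mean 6.5.
Observing Temp=7 restricts to units where Temp's equation naturally yields 7: CO2 ∈ {4, 5, 2}. In that subpopulation Flux = 5, 8, -1, mean 4.
Difference = 6.5 − 4 = 2.5.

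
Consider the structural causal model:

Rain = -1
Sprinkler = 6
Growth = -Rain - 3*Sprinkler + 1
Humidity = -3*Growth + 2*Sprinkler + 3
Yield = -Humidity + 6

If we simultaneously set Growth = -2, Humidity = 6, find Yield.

0

Setting Growth = -2, Humidity = 6 by intervention discards those variables' equations.
Yield = -Humidity + 6  [with Humidity=6]  = 0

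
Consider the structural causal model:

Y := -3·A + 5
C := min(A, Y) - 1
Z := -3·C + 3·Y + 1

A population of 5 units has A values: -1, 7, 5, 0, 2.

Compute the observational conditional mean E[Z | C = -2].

Observing C=-2 restricts to units where C's equation naturally yields -2: A ∈ {-1, 2}. In that subpopulation Z = 31, 4, mean 17.5.

17.5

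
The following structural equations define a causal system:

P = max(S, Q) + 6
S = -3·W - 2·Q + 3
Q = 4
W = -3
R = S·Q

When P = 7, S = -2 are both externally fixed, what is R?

-8

Under do(P = 7, S = -2), each intervened variable's structural equation is replaced by its fixed value.
R = S·Q  [with S=-2, Q=4]  = -8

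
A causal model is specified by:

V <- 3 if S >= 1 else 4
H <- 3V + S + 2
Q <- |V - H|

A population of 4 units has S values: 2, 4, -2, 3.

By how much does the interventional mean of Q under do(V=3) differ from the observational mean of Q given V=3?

-1.25

Every unit gets V=3 under the intervention. Q values become 10, 12, 6, 11; E[Q|do(V=3)] = 9.75.
E[Q|V=3] averages over only the 3 units with V=3 (S = 2, 4, 3): Q = 10, 12, 11, mean 11.
Difference = 9.75 − 11 = -1.25.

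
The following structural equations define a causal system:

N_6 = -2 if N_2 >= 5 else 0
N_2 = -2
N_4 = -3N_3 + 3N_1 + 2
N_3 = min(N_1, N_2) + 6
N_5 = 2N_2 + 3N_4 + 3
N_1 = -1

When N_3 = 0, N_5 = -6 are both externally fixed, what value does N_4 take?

-1

The joint intervention fixes N_3 = 0, N_5 = -6, removing each variable's own equation.
N_4 = -3N_3 + 3N_1 + 2  [with N_3=0, N_1=-1]  = -1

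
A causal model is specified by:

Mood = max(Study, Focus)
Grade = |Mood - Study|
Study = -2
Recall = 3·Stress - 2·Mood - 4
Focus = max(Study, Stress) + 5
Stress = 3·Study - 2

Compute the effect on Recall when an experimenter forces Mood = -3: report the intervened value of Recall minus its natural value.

Intervening sets Mood = -3 and removes its equation (Mood = max(Study, Focus)).
Stress = 3·Study - 2  [with Study=-2]  = -8
Recall = 3·Stress - 2·Mood - 4  [with Stress=-8, Mood=-3]  = -22
Without intervention: Stress = 3·Study - 2  [with Study=-2]  = -8; Focus = max(Study, Stress) + 5  [with Study=-2, Stress=-8]  = 3; Mood = max(Study, Focus)  [with Study=-2, Focus=3]  = 3; Recall = 3·Stress - 2·Mood - 4  [with Stress=-8, Mood=3]  = -34.
Change = -22 − (-34) = 12.

12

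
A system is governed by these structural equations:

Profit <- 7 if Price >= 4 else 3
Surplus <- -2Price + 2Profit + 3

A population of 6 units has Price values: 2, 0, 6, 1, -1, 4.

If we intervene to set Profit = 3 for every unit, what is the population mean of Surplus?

Under do(Profit=3), Profit's equation is replaced by Profit=3 for every unit. Per-unit Surplus: 5, 9, -3, 7, 11, 1. Mean = 5.

5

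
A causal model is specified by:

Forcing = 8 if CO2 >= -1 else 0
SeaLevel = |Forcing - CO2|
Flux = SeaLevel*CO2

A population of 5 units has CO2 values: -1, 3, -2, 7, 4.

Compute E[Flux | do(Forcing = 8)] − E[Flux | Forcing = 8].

-5.45

The intervention sets Forcing=8 in all 5 units regardless of CO2. Recomputing Flux per unit gives -9, 15, -20, 7, 16; average 1.8.
E[Flux|Forcing=8] averages over only the 4 units with Forcing=8 (CO2 = -1, 3, 7, 4): Flux = -9, 15, 7, 16, mean 7.25.
Difference = 1.8 − 7.25 = -5.45.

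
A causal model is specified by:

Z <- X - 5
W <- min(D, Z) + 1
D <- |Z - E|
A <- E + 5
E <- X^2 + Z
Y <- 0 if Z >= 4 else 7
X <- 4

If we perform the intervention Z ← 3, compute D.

16

Under do(Z=3), the mechanism Z <- X - 5 is discarded; Z is fixed at 3.
E = X^2 + Z  [with X=4, Z=3]  = 19
D = |Z - E|  [with Z=3, E=19]  = 16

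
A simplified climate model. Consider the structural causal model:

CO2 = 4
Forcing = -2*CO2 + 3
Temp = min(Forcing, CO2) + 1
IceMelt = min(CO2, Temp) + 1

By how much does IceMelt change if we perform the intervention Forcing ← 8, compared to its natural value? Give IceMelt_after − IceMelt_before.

Under do(Forcing=8), the mechanism Forcing = -2*CO2 + 3 is discarded; Forcing is fixed at 8.
Temp = min(Forcing, CO2) + 1  [with Forcing=8, CO2=4]  = 5
IceMelt = min(CO2, Temp) + 1  [with CO2=4, Temp=5]  = 5
Without intervention: Forcing = -2*CO2 + 3  [with CO2=4]  = -5; Temp = min(Forcing, CO2) + 1  [with Forcing=-5, CO2=4]  = -4; IceMelt = min(CO2, Temp) + 1  [with CO2=4, Temp=-4]  = -3.
Change = 5 − (-3) = 8.

8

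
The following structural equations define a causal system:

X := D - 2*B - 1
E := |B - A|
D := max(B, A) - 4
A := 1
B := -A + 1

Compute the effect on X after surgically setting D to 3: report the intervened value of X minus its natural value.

6

The intervention breaks the incoming arrows to D: D := max(B, A) - 4 no longer applies, and D = 3.
B = -A + 1  [with A=1]  = 0
X = D - 2*B - 1  [with D=3, B=0]  = 2
Without intervention: B = -A + 1  [with A=1]  = 0; D = max(B, A) - 4  [with B=0, A=1]  = -3; X = D - 2*B - 1  [with D=-3, B=0]  = -4.
Change = 2 − (-4) = 6.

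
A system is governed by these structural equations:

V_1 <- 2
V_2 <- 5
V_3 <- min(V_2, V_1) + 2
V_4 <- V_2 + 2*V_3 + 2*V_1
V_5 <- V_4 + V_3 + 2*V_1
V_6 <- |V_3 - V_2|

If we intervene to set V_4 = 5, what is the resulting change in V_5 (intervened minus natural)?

-12

Intervening sets V_4 = 5 and removes its equation (V_4 <- V_2 + 2*V_3 + 2*V_1).
V_3 = min(V_2, V_1) + 2  [with V_2=5, V_1=2]  = 4
V_5 = V_4 + V_3 + 2*V_1  [with V_4=5, V_3=4, V_1=2]  = 13
Without intervention: V_3 = min(V_2, V_1) + 2  [with V_2=5, V_1=2]  = 4; V_4 = V_2 + 2*V_3 + 2*V_1  [with V_2=5, V_3=4, V_1=2]  = 17; V_5 = V_4 + V_3 + 2*V_1  [with V_4=17, V_3=4, V_1=2]  = 25.
Change = 13 − 25 = -12.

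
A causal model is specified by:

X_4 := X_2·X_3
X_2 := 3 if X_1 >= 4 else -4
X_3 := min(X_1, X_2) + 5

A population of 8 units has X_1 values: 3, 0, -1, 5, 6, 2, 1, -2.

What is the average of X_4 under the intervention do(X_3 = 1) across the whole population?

Every unit gets X_3=1 under the intervention. X_4 values become -4, -4, -4, 3, 3, -4, -4, -4; E[X_4|do(X_3=1)] = -2.25.

-2.25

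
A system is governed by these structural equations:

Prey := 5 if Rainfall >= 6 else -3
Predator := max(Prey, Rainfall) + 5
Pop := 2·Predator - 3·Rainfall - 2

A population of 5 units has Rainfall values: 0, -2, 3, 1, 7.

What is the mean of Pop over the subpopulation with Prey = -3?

Conditioning on Prey=-3 selects the 4 unit(s) with Rainfall ∈ {0, -2, 3, 1}. Their Pop values: 8, 10, 5, 7. Mean = 7.5.

7.5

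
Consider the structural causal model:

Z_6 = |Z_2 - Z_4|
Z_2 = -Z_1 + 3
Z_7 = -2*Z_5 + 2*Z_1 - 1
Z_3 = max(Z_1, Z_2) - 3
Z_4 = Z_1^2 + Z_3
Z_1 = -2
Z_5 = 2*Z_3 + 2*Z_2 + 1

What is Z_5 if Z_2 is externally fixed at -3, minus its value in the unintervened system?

-30

do(Z_2=-3) replaces the equation Z_2 = -Z_1 + 3 with the constant Z_2 = -3.
Z_3 = max(Z_1, Z_2) - 3  [with Z_1=-2, Z_2=-3]  = -5
Z_5 = 2*Z_3 + 2*Z_2 + 1  [with Z_3=-5, Z_2=-3]  = -15
Without intervention: Z_2 = -Z_1 + 3  [with Z_1=-2]  = 5; Z_3 = max(Z_1, Z_2) - 3  [with Z_1=-2, Z_2=5]  = 2; Z_5 = 2*Z_3 + 2*Z_2 + 1  [with Z_3=2, Z_2=5]  = 15.
Change = -15 − 15 = -30.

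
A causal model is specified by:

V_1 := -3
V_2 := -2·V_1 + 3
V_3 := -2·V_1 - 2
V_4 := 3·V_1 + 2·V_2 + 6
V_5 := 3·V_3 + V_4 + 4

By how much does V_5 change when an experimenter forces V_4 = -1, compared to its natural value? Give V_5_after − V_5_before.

-16

Intervening sets V_4 = -1 and removes its equation (V_4 := 3·V_1 + 2·V_2 + 6).
V_3 = -2·V_1 - 2  [with V_1=-3]  = 4
V_5 = 3·V_3 + V_4 + 4  [with V_3=4, V_4=-1]  = 15
Without intervention: V_2 = -2·V_1 + 3  [with V_1=-3]  = 9; V_3 = -2·V_1 - 2  [with V_1=-3]  = 4; V_4 = 3·V_1 + 2·V_2 + 6  [with V_1=-3, V_2=9]  = 15; V_5 = 3·V_3 + V_4 + 4  [with V_3=4, V_4=15]  = 31.
Change = 15 − 31 = -16.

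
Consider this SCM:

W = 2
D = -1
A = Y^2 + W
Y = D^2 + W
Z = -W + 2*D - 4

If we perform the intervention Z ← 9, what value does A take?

Intervening sets Z = 9 and removes its equation (Z = -W + 2*D - 4).
No directed path runs from Z to A, so A keeps its natural value.
Y = D^2 + W  [with D=-1, W=2]  = 3
A = Y^2 + W  [with Y=3, W=2]  = 11

11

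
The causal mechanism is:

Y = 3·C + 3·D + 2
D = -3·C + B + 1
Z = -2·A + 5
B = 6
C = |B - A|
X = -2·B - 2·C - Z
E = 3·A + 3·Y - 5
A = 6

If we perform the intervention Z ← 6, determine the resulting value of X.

-18

Intervening sets Z = 6 and removes its equation (Z = -2·A + 5).
C = |B - A|  [with B=6, A=6]  = 0
X = -2·B - 2·C - Z  [with B=6, C=0, Z=6]  = -18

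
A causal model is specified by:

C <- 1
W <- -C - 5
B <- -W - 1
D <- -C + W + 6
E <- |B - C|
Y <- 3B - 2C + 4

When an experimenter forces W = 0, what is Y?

Under do(W=0), the mechanism W <- -C - 5 is discarded; W is fixed at 0.
B = -W - 1  [with W=0]  = -1
Y = 3B - 2C + 4  [with B=-1, C=1]  = -1

-1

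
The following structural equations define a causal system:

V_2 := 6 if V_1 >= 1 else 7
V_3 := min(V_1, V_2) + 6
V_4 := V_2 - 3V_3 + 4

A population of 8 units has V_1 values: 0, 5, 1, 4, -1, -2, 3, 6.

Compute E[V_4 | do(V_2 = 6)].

-14

The intervention sets V_2=6 in all 8 units regardless of V_1. Recomputing V_4 per unit gives -8, -23, -11, -20, -5, -2, -17, -26; average -14.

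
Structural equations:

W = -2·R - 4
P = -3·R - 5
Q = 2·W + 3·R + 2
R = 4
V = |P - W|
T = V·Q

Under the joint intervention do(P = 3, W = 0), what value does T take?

42

Under do(P = 3, W = 0), each intervened variable's structural equation is replaced by its fixed value.
V = |P - W|  [with P=3, W=0]  = 3
Q = 2·W + 3·R + 2  [with W=0, R=4]  = 14
T = V·Q  [with V=3, Q=14]  = 42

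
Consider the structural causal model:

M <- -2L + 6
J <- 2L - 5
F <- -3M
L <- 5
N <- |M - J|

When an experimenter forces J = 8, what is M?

-4

The intervention breaks the incoming arrows to J: J <- 2L - 5 no longer applies, and J = 8.
Since M is not a descendant of the intervened variable, it is unaffected.
M = -2L + 6  [with L=5]  = -4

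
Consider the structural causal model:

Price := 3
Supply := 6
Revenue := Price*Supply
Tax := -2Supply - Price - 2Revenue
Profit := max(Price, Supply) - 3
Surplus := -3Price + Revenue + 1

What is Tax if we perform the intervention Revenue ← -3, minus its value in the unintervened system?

42

The intervention breaks the incoming arrows to Revenue: Revenue := Price*Supply no longer applies, and Revenue = -3.
Tax = -2Supply - Price - 2Revenue  [with Supply=6, Price=3, Revenue=-3]  = -9
Without intervention: Revenue = Price*Supply  [with Price=3, Supply=6]  = 18; Tax = -2Supply - Price - 2Revenue  [with Supply=6, Price=3, Revenue=18]  = -51.
Change = -9 − (-51) = 42.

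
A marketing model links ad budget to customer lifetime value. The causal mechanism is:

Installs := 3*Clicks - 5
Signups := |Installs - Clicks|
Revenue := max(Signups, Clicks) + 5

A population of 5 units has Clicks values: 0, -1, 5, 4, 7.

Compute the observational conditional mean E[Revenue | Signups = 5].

E[Revenue|Signups=5] averages over only the 2 units with Signups=5 (Clicks = 0, 5): Revenue = 10, 10, mean 10.

10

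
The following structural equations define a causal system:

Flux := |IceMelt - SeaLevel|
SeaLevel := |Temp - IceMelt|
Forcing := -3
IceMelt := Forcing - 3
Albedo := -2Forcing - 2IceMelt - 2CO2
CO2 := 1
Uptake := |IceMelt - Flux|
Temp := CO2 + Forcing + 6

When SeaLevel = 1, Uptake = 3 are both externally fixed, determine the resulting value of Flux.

7

Under do(SeaLevel = 1, Uptake = 3), each intervened variable's structural equation is replaced by its fixed value.
IceMelt = Forcing - 3  [with Forcing=-3]  = -6
Flux = |IceMelt - SeaLevel|  [with IceMelt=-6, SeaLevel=1]  = 7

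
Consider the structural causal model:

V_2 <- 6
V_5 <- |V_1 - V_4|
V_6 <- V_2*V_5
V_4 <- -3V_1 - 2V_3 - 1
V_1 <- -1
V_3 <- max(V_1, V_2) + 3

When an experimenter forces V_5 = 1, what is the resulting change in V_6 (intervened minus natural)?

The intervention breaks the incoming arrows to V_5: V_5 <- |V_1 - V_4| no longer applies, and V_5 = 1.
V_6 = V_2*V_5  [with V_2=6, V_5=1]  = 6
Without intervention: V_3 = max(V_1, V_2) + 3  [with V_1=-1, V_2=6]  = 9; V_4 = -3V_1 - 2V_3 - 1  [with V_1=-1, V_3=9]  = -16; V_5 = |V_1 - V_4|  [with V_1=-1, V_4=-16]  = 15; V_6 = V_2*V_5  [with V_2=6, V_5=15]  = 90.
Change = 6 − 90 = -84.

-84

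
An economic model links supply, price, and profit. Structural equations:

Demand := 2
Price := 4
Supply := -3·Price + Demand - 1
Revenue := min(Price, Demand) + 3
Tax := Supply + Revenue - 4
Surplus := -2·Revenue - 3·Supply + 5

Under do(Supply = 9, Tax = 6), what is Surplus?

-32

Setting Supply = 9, Tax = 6 by intervention discards those variables' equations.
Revenue = min(Price, Demand) + 3  [with Price=4, Demand=2]  = 5
Surplus = -2·Revenue - 3·Supply + 5  [with Revenue=5, Supply=9]  = -32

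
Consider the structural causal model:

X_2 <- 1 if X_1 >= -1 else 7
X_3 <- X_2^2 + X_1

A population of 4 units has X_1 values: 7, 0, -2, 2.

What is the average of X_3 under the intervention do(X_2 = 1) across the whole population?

2.75

The intervention sets X_2=1 in all 4 units regardless of X_1. Recomputing X_3 per unit gives 8, 1, -1, 3; average 2.75.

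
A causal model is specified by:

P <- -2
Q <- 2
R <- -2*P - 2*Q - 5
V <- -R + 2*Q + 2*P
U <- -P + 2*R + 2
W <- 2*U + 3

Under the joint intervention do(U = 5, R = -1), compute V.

1

Under do(U = 5, R = -1), each intervened variable's structural equation is replaced by its fixed value.
V = -R + 2*Q + 2*P  [with R=-1, Q=2, P=-2]  = 1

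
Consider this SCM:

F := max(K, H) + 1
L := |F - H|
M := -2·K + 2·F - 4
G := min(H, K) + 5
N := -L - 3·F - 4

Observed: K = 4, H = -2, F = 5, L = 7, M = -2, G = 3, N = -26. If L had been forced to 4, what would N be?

The intervention breaks the incoming arrows to L: L := |F - H| no longer applies, and L = 4.
F = max(K, H) + 1  [with K=4, H=-2]  = 5
N = -L - 3·F - 4  [with L=4, F=5]  = -23

-23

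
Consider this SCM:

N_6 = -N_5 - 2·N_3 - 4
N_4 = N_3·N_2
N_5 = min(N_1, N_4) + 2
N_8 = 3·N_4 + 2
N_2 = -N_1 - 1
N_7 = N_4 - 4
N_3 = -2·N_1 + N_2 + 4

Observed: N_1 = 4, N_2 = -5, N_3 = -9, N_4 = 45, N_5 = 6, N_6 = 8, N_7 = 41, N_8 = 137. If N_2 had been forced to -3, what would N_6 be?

4

Under do(N_2=-3), the mechanism N_2 = -N_1 - 1 is discarded; N_2 is fixed at -3.
N_3 = -2·N_1 + N_2 + 4  [with N_1=4, N_2=-3]  = -7
N_4 = N_3·N_2  [with N_3=-7, N_2=-3]  = 21
N_5 = min(N_1, N_4) + 2  [with N_1=4, N_4=21]  = 6
N_6 = -N_5 - 2·N_3 - 4  [with N_5=6, N_3=-7]  = 4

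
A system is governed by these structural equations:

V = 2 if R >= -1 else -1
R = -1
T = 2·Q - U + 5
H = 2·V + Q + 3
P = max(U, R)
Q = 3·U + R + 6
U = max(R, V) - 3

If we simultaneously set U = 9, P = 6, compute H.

Under do(U = 9, P = 6), each intervened variable's structural equation is replaced by its fixed value.
V = 2 if R >= -1 else -1  [with R=-1]  = 2
Q = 3·U + R + 6  [with U=9, R=-1]  = 32
H = 2·V + Q + 3  [with V=2, Q=32]  = 39

39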